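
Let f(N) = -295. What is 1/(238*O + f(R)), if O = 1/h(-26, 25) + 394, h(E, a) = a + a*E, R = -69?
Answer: 625/58422887 ≈ 1.0698e-5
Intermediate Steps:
h(E, a) = a + E*a
O = 246249/625 (O = 1/(25*(1 - 26)) + 394 = 1/(25*(-25)) + 394 = 1/(-625) + 394 = -1/625 + 394 = 246249/625 ≈ 394.00)
1/(238*O + f(R)) = 1/(238*(246249/625) - 295) = 1/(58607262/625 - 295) = 1/(58422887/625) = 625/58422887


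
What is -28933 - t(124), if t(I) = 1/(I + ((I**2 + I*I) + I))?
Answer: -896923001/31000 ≈ -28933.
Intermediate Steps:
t(I) = 1/(2*I + 2*I**2) (t(I) = 1/(I + ((I**2 + I**2) + I)) = 1/(I + (2*I**2 + I)) = 1/(I + (I + 2*I**2)) = 1/(2*I + 2*I**2))
-28933 - t(124) = -28933 - 1/(2*124*(1 + 124)) = -28933 - 1/(2*124*125) = -28933 - 1*1/31000 = -28933 - 1/31000 = -896923001/31000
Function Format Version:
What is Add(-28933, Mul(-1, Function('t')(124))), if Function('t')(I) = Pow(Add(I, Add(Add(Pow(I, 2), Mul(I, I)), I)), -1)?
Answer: Rational(-896923001, 31000) ≈ -28933.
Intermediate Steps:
Function('t')(I) = Pow(Add(Mul(2, I), Mul(2, Pow(I, 2))), -1) (Function('t')(I) = Pow(Add(I, Add(Add(Pow(I, 2), Pow(I, 2)), I)), -1) = Pow(Add(I, Add(Mul(2, Pow(I, 2)), I)), -1) = Pow(Add(I, Add(I, Mul(2, Pow(I, 2)))), -1) = Pow(Add(Mul(2, I), Mul(2, Pow(I, 2))), -1))
Add(-28933, Mul(-1, Function('t')(124))) = Add(-28933, Mul(-1, Mul(Rational(1, 2), Pow(124, -1), Pow(Add(1, 124), -1)))) = Add(-28933, Mul(-1, Mul(Rational(1, 2), Rational(1, 124), Pow(125, -1)))) = Add(-28933, Mul(-1, Mul(Rational(1, 2), Rational(1, 124), Rational(1, 125)))) = Add(-28933, Mul(-1, Rational(1, 31000))) = Add(-28933, Rational(-1, 31000)) = Rational(-896923001, 31000)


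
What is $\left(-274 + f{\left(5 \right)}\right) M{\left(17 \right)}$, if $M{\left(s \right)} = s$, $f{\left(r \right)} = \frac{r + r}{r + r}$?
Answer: $-4641$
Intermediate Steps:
$f{\left(r \right)} = 1$ ($f{\left(r \right)} = \frac{2 r}{2 r} = 2 r \frac{1}{2 r} = 1$)
$\left(-274 + f{\left(5 \right)}\right) M{\left(17 \right)} = \left(-274 + 1\right) 17 = \left(-273\right) 17 = -4641$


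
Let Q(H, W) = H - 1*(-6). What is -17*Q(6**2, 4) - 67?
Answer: -781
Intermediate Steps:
Q(H, W) = 6 + H (Q(H, W) = H + 6 = 6 + H)
-17*Q(6**2, 4) - 67 = -17*(6 + 6**2) - 67 = -17*(6 + 36) - 67 = -17*42 - 67 = -714 - 67 = -781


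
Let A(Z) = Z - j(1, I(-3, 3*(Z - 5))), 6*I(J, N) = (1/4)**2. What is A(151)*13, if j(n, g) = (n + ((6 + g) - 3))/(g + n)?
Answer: 185406/97 ≈ 1911.4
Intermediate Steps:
I(J, N) = 1/96 (I(J, N) = (1/4)**2/6 = (1/6)*(1/16) = 1/96)
j(n, g) = (3 + g + n)/(g + n) (j(n, g) = (n + (3 + g))/(g + n) = (3 + g + n)/(g + n))
A(Z) = -385/97 + Z (A(Z) = Z - (3 + 1/96 + 1)/(1/96 + 1) = Z - 385/(97/96*96) = Z - 96*385/(97*96) = Z - 1*385/97 = Z - 385/97 = -385/97 + Z)
A(151)*13 = (-385/97 + 151)*13 = (14262/97)*13 = 185406/97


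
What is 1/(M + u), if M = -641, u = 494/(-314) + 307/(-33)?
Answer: -5181/3377371 ≈ -0.0015340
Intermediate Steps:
u = -56350/5181 (u = 494*(-1/314) + 307*(-1/33) = -247/157 - 307/33 = -56350/5181 ≈ -10.876)
1/(M + u) = 1/(-641 - 56350/5181) = 1/(-3377371/5181) = -5181/3377371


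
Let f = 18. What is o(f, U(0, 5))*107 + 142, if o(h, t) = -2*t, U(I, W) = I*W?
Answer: 142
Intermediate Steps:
o(f, U(0, 5))*107 + 142 = -0*5*107 + 142 = -2*0*107 + 142 = 0*107 + 142 = 0 + 142 = 142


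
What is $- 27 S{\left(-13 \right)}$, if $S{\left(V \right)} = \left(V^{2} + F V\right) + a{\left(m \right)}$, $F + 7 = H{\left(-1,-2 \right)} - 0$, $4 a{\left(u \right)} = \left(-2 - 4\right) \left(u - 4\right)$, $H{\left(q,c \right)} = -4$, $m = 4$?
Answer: $-8424$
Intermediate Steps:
$a{\left(u \right)} = 6 - \frac{3 u}{2}$ ($a{\left(u \right)} = \frac{\left(-2 - 4\right) \left(u - 4\right)}{4} = \frac{\left(-6\right) \left(-4 + u\right)}{4} = \frac{24 - 6 u}{4} = 6 - \frac{3 u}{2}$)
$F = -11$ ($F = -7 - 4 = -11$)
$S{\left(V \right)} = V^{2} - 11 V$ ($S{\left(V \right)} = \left(V^{2} - 11 V\right) + \left(6 - 6\right) = \left(V^{2} - 11 V\right) + 0 = V^{2} - 11 V$)
$- 27 S{\left(-13 \right)} = - 27 \left(- 13 \left(-11 - 13\right)\right) = - 27 \left(\left(-13\right) \left(-24\right)\right) = \left(-27\right) 312 = -8424$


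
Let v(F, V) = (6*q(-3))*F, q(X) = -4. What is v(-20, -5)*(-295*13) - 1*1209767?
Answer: -3050567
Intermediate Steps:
v(F, V) = -24*F (v(F, V) = (6*(-4))*F = -24*F)
v(-20, -5)*(-295*13) - 1*1209767 = (-24*(-20))*(-295*13) - 1*1209767 = 480*(-3835) - 1209767 = -1840800 - 1209767 = -3050567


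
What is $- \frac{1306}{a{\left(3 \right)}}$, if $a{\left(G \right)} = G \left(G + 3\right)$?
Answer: $- \frac{653}{9} \approx -72.556$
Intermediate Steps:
$a{\left(G \right)} = G \left(3 + G\right)$
$- \frac{1306}{a{\left(3 \right)}} = - \frac{1306}{3 \left(3 + 3\right)} = - \frac{1306}{3 \cdot 6} = - \frac{1306}{18} = \left(-1306\right) \frac{1}{18} = - \frac{653}{9}$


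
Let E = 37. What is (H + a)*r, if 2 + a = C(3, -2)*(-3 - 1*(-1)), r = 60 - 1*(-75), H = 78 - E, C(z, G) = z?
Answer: 4455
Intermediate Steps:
H = 41 (H = 78 - 1*37 = 78 - 37 = 41)
r = 135 (r = 60 + 75 = 135)
a = -8 (a = -2 + 3*(-3 - 1*(-1)) = -2 + 3*(-3 + 1) = -2 + 3*(-2) = -2 - 6 = -8)
(H + a)*r = (41 - 8)*135 = 33*135 = 4455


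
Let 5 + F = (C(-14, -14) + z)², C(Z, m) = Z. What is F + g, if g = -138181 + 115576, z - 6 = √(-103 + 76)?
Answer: -22573 - 48*I*√3 ≈ -22573.0 - 83.138*I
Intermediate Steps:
z = 6 + 3*I*√3 (z = 6 + √(-103 + 76) = 6 + √(-27) = 6 + 3*I*√3 ≈ 6.0 + 5.1962*I)
F = -5 + (-8 + 3*I*√3)² (F = -5 + (-14 + (6 + 3*I*√3))² = -5 + (-8 + 3*I*√3)² ≈ 32.0 - 83.138*I)
g = -22605
F + g = (32 - 48*I*√3) - 22605 = -22573 - 48*I*√3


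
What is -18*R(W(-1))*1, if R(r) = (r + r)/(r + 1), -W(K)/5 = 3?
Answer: -270/7 ≈ -38.571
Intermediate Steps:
W(K) = -15 (W(K) = -5*3 = -15)
R(r) = 2*r/(1 + r) (R(r) = (2*r)/(1 + r) = 2*r/(1 + r))
-18*R(W(-1))*1 = -36*(-15)/(1 - 15)*1 = -36*(-15)/(-14)*1 = -36*(-15)*(-1)/14*1 = -18*15/7*1 = -270/7*1 = -270/7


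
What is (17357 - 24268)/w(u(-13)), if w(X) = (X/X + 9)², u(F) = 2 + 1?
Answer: -6911/100 ≈ -69.110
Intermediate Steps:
u(F) = 3
w(X) = 100 (w(X) = (1 + 9)² = 10² = 100)
(17357 - 24268)/w(u(-13)) = (17357 - 24268)/100 = -6911*1/100 = -6911/100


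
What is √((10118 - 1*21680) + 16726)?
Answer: 2*√1291 ≈ 71.861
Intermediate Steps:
√((10118 - 1*21680) + 16726) = √((10118 - 21680) + 16726) = √(-11562 + 16726) = √5164 = 2*√1291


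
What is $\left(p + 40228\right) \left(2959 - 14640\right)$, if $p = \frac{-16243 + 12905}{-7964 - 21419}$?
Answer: $- \frac{13807206714822}{29383} \approx -4.699 \cdot 10^{8}$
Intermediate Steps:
$p = \frac{3338}{29383}$ ($p = - \frac{3338}{-29383} = \left(-3338\right) \left(- \frac{1}{29383}\right) = \frac{3338}{29383} \approx 0.1136$)
$\left(p + 40228\right) \left(2959 - 14640\right) = \left(\frac{3338}{29383} + 40228\right) \left(2959 - 14640\right) = \frac{1182022662}{29383} \left(-11681\right) = - \frac{13807206714822}{29383}$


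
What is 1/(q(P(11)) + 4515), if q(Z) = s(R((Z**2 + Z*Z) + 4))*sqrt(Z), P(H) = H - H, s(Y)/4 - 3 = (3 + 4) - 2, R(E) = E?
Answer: 1/4515 ≈ 0.00022148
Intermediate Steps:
s(Y) = 32 (s(Y) = 12 + 4*((3 + 4) - 2) = 12 + 4*(7 - 2) = 12 + 4*5 = 12 + 20 = 32)
P(H) = 0
q(Z) = 32*sqrt(Z)
1/(q(P(11)) + 4515) = 1/(32*sqrt(0) + 4515) = 1/(32*0 + 4515) = 1/(0 + 4515) = 1/4515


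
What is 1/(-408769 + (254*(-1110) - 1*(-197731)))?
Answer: -1/492978 ≈ -2.0285e-6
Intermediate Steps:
1/(-408769 + (254*(-1110) - 1*(-197731))) = 1/(-408769 + (-281940 + 197731)) = 1/(-408769 - 84209) = 1/(-492978) = -1/492978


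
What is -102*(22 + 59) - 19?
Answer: -8281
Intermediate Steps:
-102*(22 + 59) - 19 = -102*81 - 19 = -8262 - 19 = -8281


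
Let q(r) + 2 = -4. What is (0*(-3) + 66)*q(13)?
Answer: -396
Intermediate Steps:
q(r) = -6 (q(r) = -2 - 4 = -6)
(0*(-3) + 66)*q(13) = (0*(-3) + 66)*(-6) = (0 + 66)*(-6) = 66*(-6) = -396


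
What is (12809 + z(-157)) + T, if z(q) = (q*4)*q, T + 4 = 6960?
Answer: 118361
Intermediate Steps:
T = 6956 (T = -4 + 6960 = 6956)
z(q) = 4*q² (z(q) = (4*q)*q = 4*q²)
(12809 + z(-157)) + T = (12809 + 4*(-157)²) + 6956 = (12809 + 4*24649) + 6956 = (12809 + 98596) + 6956 = 111405 + 6956 = 118361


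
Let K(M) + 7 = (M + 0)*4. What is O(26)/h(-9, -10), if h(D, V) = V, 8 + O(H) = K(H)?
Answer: -89/10 ≈ -8.9000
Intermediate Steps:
K(M) = -7 + 4*M (K(M) = -7 + (M + 0)*4 = -7 + M*4 = -7 + 4*M)
O(H) = -15 + 4*H (O(H) = -8 + (-7 + 4*H) = -15 + 4*H)
O(26)/h(-9, -10) = (-15 + 4*26)/(-10) = (-15 + 104)*(-1/10) = 89*(-1/10) = -89/10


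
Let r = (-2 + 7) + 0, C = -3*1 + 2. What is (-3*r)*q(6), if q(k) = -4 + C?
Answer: 75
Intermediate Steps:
C = -1 (C = -3 + 2 = -1)
q(k) = -5 (q(k) = -4 - 1 = -5)
r = 5 (r = 5 + 0 = 5)
(-3*r)*q(6) = -3*5*(-5) = -15*(-5) = 75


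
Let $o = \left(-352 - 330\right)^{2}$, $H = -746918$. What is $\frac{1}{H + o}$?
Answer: $- \frac{1}{281794} \approx -3.5487 \cdot 10^{-6}$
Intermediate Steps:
$o = 465124$ ($o = \left(-352 - 330\right)^{2} = \left(-682\right)^{2} = 465124$)
$\frac{1}{H + o} = \frac{1}{-746918 + 465124} = \frac{1}{-281794} = - \frac{1}{281794}$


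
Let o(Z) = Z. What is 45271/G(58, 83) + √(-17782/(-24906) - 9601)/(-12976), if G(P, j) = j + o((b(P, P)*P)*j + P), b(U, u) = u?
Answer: 45271/279353 - I*√1488785563986/161590128 ≈ 0.16206 - 0.0075509*I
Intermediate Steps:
G(P, j) = P + j + j*P² (G(P, j) = j + ((P*P)*j + P) = j + (P²*j + P) = j + (j*P² + P) = j + (P + j*P²) = P + j + j*P²)
45271/G(58, 83) + √(-17782/(-24906) - 9601)/(-12976) = 45271/(83 + 58*(1 + 58*83)) + √(-17782/(-24906) - 9601)/(-12976) = 45271/(83 + 58*(1 + 4814)) + √(-17782*(-1/24906) - 9601)*(-1/12976) = 45271/(83 + 58*4815) + √(8891/12453 - 9601)*(-1/12976) = 45271/(83 + 279270) + √(-119552362/12453)*(-1/12976) = 45271/279353 + (I*√1488785563986/12453)*(-1/12976) = 45271*(1/279353) - I*√1488785563986/161590128 = 45271/279353 - I*√1488785563986/161590128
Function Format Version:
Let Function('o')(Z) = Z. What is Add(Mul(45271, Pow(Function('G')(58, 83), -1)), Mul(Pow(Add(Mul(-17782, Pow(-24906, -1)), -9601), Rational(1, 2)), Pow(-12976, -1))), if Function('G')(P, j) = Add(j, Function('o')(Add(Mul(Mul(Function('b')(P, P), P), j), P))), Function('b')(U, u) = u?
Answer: Add(Rational(45271, 279353), Mul(Rational(-1, 161590128), I, Pow(1488785563986, Rational(1, 2)))) ≈ Add(0.16206, Mul(-0.0075509, I))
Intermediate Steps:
Function('G')(P, j) = Add(P, j, Mul(j, Pow(P, 2))) (Function('G')(P, j) = Add(j, Add(Mul(Mul(P, P), j), P)) = Add(j, Add(Mul(Pow(P, 2), j), P)) = Add(j, Add(Mul(j, Pow(P, 2)), P)) = Add(j, Add(P, Mul(j, Pow(P, 2)))) = Add(P, j, Mul(j, Pow(P, 2))))
Add(Mul(45271, Pow(Function('G')(58, 83), -1)), Mul(Pow(Add(Mul(-17782, Pow(-24906, -1)), -9601), Rational(1, 2)), Pow(-12976, -1))) = Add(Mul(45271, Pow(Add(83, Mul(58, Add(1, Mul(58, 83)))), -1)), Mul(Pow(Add(Mul(-17782, Pow(-24906, -1)), -9601), Rational(1, 2)), Pow(-12976, -1))) = Add(Mul(45271, Pow(Add(83, Mul(58, Add(1, 4814))), -1)), Mul(Pow(Add(Mul(-17782, Rational(-1, 24906)), -9601), Rational(1, 2)), Rational(-1, 12976))) = Add(Mul(45271, Pow(Add(83, Mul(58, 4815)), -1)), Mul(Pow(Add(Rational(8891, 12453), -9601), Rational(1, 2)), Rational(-1, 12976))) = Add(Mul(45271, Pow(Add(83, 279270), -1)), Mul(Pow(Rational(-119552362, 12453), Rational(1, 2)), Rational(-1, 12976))) = Add(Mul(45271, Pow(279353, -1)), Mul(Mul(Rational(1, 12453), I, Pow(1488785563986, Rational(1, 2))), Rational(-1, 12976))) = Add(Mul(45271, Rational(1, 279353)), Mul(Rational(-1, 161590128), I, Pow(1488785563986, Rational(1, 2)))) = Add(Rational(45271, 279353), Mul(Rational(-1, 161590128), I, Pow(1488785563986, Rational(1, 2))))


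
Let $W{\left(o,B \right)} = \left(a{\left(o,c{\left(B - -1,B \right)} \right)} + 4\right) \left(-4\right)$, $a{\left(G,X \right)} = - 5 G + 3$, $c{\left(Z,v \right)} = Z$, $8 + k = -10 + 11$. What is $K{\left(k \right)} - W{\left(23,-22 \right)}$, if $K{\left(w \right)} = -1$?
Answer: $-433$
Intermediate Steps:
$k = -7$ ($k = -8 + \left(-10 + 11\right) = -8 + 1 = -7$)
$a{\left(G,X \right)} = 3 - 5 G$
$W{\left(o,B \right)} = -28 + 20 o$ ($W{\left(o,B \right)} = \left(\left(3 - 5 o\right) + 4\right) \left(-4\right) = \left(7 - 5 o\right) \left(-4\right) = -28 + 20 o$)
$K{\left(k \right)} - W{\left(23,-22 \right)} = -1 - \left(-28 + 20 \cdot 23\right) = -1 - \left(-28 + 460\right) = -1 - 432 = -433$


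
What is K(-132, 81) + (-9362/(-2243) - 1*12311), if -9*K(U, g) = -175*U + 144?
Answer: -100191397/6729 ≈ -14890.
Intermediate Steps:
K(U, g) = -16 + 175*U/9 (K(U, g) = -(-175*U + 144)/9 = -(144 - 175*U)/9 = -16 + 175*U/9)
K(-132, 81) + (-9362/(-2243) - 1*12311) = (-16 + (175/9)*(-132)) + (-9362/(-2243) - 1*12311) = (-16 - 7700/3) + (-9362*(-1/2243) - 12311) = -7748/3 + (9362/2243 - 12311) = -7748/3 - 27604211/2243 = -100191397/6729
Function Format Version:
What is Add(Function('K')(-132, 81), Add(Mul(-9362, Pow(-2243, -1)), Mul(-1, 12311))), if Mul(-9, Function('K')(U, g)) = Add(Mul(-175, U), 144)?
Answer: Rational(-100191397, 6729) ≈ -14890.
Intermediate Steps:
Function('K')(U, g) = Add(-16, Mul(Rational(175, 9), U)) (Function('K')(U, g) = Mul(Rational(-1, 9), Add(Mul(-175, U), 144)) = Mul(Rational(-1, 9), Add(144, Mul(-175, U))) = Add(-16, Mul(Rational(175, 9), U)))
Add(Function('K')(-132, 81), Add(Mul(-9362, Pow(-2243, -1)), Mul(-1, 12311))) = Add(Add(-16, Mul(Rational(175, 9), -132)), Add(Mul(-9362, Pow(-2243, -1)), Mul(-1, 12311))) = Add(Add(-16, Rational(-7700, 3)), Add(Mul(-9362, Rational(-1, 2243)), -12311)) = Add(Rational(-7748, 3), Add(Rational(9362, 2243), -12311)) = Add(Rational(-7748, 3), Rational(-27604211, 2243)) = Rational(-100191397, 6729)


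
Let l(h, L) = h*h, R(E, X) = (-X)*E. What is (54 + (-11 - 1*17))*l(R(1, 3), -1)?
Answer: 234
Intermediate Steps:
R(E, X) = -E*X
l(h, L) = h²
(54 + (-11 - 1*17))*l(R(1, 3), -1) = (54 + (-11 - 1*17))*(-1*1*3)² = (54 + (-11 - 17))*(-3)² = (54 - 28)*9 = 26*9 = 234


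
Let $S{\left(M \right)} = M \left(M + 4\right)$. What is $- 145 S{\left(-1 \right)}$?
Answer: $435$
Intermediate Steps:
$S{\left(M \right)} = M \left(4 + M\right)$
$- 145 S{\left(-1 \right)} = - 145 \left(- (4 - 1)\right) = - 145 \left(\left(-1\right) 3\right) = \left(-145\right) \left(-3\right) = 435$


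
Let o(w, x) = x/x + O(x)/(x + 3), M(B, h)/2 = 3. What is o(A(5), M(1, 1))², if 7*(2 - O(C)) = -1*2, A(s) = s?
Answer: 6241/3969 ≈ 1.5724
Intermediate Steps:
O(C) = 16/7 (O(C) = 2 - (-1)*2/7 = 2 - ⅐*(-2) = 2 + 2/7 = 16/7)
M(B, h) = 6 (M(B, h) = 2*3 = 6)
o(w, x) = 1 + 16/(7*(3 + x)) (o(w, x) = x/x + 16/(7*(x + 3)) = 1 + 16/(7*(3 + x)))
o(A(5), M(1, 1))² = ((37/7 + 6)/(3 + 6))² = ((79/7)/9)² = ((⅑)*(79/7))² = (79/63)² = 6241/3969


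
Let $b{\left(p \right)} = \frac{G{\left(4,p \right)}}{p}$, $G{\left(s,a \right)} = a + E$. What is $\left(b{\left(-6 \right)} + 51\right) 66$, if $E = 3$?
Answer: $3399$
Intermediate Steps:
$G{\left(s,a \right)} = 3 + a$ ($G{\left(s,a \right)} = a + 3 = 3 + a$)
$b{\left(p \right)} = \frac{3 + p}{p}$
$\left(b{\left(-6 \right)} + 51\right) 66 = \left(\frac{3 - 6}{-6} + 51\right) 66 = \left(\left(- \frac{1}{6}\right) \left(-3\right) + 51\right) 66 = \left(\frac{1}{2} + 51\right) 66 = \frac{103}{2} \cdot 66 = 3399$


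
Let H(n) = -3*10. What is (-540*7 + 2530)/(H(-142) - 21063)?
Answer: 1250/21093 ≈ 0.059261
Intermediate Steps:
H(n) = -30
(-540*7 + 2530)/(H(-142) - 21063) = (-540*7 + 2530)/(-30 - 21063) = (-3780 + 2530)/(-21093) = -1250*(-1/21093) = 1250/21093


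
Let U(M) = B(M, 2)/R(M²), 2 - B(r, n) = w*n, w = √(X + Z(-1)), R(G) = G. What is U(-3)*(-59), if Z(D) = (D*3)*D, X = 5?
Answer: -118/9 + 236*√2/9 ≈ 23.973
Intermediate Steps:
Z(D) = 3*D² (Z(D) = (3*D)*D = 3*D²)
w = 2*√2 (w = √(5 + 3*(-1)²) = √(5 + 3*1) = √(5 + 3) = √8 = 2*√2 ≈ 2.8284)
B(r, n) = 2 - 2*n*√2 (B(r, n) = 2 - 2*√2*n = 2 - 2*n*√2)
U(M) = (2 - 4*√2)/M² (U(M) = (2 - 2*2*√2)/(M²) = (2 - 4*√2)/M²)
U(-3)*(-59) = (2*(1 - 2*√2)/(-3)²)*(-59) = (2*(⅑)*(1 - 2*√2))*(-59) = (2/9 - 4*√2/9)*(-59) = -118/9 + 236*√2/9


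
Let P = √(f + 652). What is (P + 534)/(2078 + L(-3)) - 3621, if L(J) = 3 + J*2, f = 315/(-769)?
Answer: -7513041/2075 + √385325137/1595675 ≈ -3620.7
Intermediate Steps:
f = -315/769 (f = 315*(-1/769) = -315/769 ≈ -0.40962)
L(J) = 3 + 2*J
P = √385325137/769 (P = √(-315/769 + 652) = √(501073/769) = √385325137/769 ≈ 25.526)
(P + 534)/(2078 + L(-3)) - 3621 = (√385325137/769 + 534)/(2078 + (3 + 2*(-3))) - 3621 = (534 + √385325137/769)/(2078 + (3 - 6)) - 3621 = (534 + √385325137/769)/(2078 - 3) - 3621 = (534 + √385325137/769)/2075 - 3621 = (534 + √385325137/769)*(1/2075) - 3621 = (534/2075 + √385325137/1595675) - 3621 = -7513041/2075 + √385325137/1595675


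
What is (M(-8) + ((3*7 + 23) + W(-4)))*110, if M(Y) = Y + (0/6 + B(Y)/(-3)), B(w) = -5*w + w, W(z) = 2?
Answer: 9020/3 ≈ 3006.7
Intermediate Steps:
B(w) = -4*w
M(Y) = 7*Y/3 (M(Y) = Y + (0/6 - 4*Y/(-3)) = Y + (0*(⅙) - 4*Y*(-⅓)) = Y + (0 + 4*Y/3) = Y + 4*Y/3 = 7*Y/3)
(M(-8) + ((3*7 + 23) + W(-4)))*110 = ((7/3)*(-8) + ((3*7 + 23) + 2))*110 = (-56/3 + ((21 + 23) + 2))*110 = (-56/3 + (44 + 2))*110 = (-56/3 + 46)*110 = (82/3)*110 = 9020/3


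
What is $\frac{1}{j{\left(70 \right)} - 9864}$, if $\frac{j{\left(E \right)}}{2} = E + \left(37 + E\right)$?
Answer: $- \frac{1}{9510} \approx -0.00010515$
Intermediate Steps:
$j{\left(E \right)} = 74 + 4 E$ ($j{\left(E \right)} = 2 \left(E + \left(37 + E\right)\right) = 2 \left(37 + 2 E\right) = 74 + 4 E$)
$\frac{1}{j{\left(70 \right)} - 9864} = \frac{1}{\left(74 + 4 \cdot 70\right) - 9864} = \frac{1}{\left(74 + 280\right) - 9864} = \frac{1}{354 - 9864} = \frac{1}{-9510} = - \frac{1}{9510}$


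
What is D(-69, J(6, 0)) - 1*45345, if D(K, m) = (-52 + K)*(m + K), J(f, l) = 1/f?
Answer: -222097/6 ≈ -37016.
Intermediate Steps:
D(K, m) = (-52 + K)*(K + m)
D(-69, J(6, 0)) - 1*45345 = ((-69)² - 52*(-69) - 52/6 - 69/6) - 1*45345 = (4761 + 3588 - 52*⅙ - 69*⅙) - 45345 = (4761 + 3588 - 26/3 - 23/2) - 45345 = 49973/6 - 45345 = -222097/6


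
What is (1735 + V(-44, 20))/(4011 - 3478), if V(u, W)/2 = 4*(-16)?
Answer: 1607/533 ≈ 3.0150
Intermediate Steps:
V(u, W) = -128 (V(u, W) = 2*(4*(-16)) = 2*(-64) = -128)
(1735 + V(-44, 20))/(4011 - 3478) = (1735 - 128)/(4011 - 3478) = 1607/533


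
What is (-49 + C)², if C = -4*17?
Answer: 13689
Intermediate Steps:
C = -68
(-49 + C)² = (-49 - 68)² = (-117)² = 13689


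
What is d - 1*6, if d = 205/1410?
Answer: -1651/282 ≈ -5.8546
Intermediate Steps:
d = 41/282 (d = 205*(1/1410) = 41/282 ≈ 0.14539)
d - 1*6 = 41/282 - 1*6 = 41/282 - 6 = -1651/282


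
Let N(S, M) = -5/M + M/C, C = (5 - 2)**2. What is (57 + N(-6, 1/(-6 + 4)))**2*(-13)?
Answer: -18876325/324 ≈ -58260.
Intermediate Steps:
C = 9 (C = 3**2 = 9)
N(S, M) = -5/M + M/9
(57 + N(-6, 1/(-6 + 4)))**2*(-13) = (57 + (-5/(1/(-6 + 4)) + 1/(9*(-6 + 4))))**2*(-13) = (57 + (-5/(1/(-2)) + (1/9)/(-2)))**2*(-13) = (57 + (-5/(-1/2) + (1/9)*(-1/2)))**2*(-13) = (57 + (-5*(-2) - 1/18))**2*(-13) = (57 + (10 - 1/18))**2*(-13) = (57 + 179/18)**2*(-13) = (1205/18)**2*(-13) = (1452025/324)*(-13) = -18876325/324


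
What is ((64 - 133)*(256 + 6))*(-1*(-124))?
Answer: -2241672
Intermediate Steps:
((64 - 133)*(256 + 6))*(-1*(-124)) = -69*262*124 = -18078*124 = -2241672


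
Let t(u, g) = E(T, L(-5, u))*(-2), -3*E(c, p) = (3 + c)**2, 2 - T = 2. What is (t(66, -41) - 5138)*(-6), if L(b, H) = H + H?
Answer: 30792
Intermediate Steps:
L(b, H) = 2*H
T = 0 (T = 2 - 1*2 = 2 - 2 = 0)
E(c, p) = -(3 + c)**2/3
t(u, g) = 6 (t(u, g) = -(3 + 0)**2/3*(-2) = -1/3*3**2*(-2) = -1/3*9*(-2) = -3*(-2) = 6)
(t(66, -41) - 5138)*(-6) = (6 - 5138)*(-6) = -5132*(-6) = 30792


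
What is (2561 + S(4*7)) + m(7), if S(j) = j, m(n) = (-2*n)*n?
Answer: 2491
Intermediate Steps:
m(n) = -2*n²
(2561 + S(4*7)) + m(7) = (2561 + 4*7) - 2*7² = (2561 + 28) - 2*49 = 2589 - 98 = 2491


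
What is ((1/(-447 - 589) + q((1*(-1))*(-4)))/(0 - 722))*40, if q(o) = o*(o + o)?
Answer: -165755/93499 ≈ -1.7728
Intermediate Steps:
q(o) = 2*o**2 (q(o) = o*(2*o) = 2*o**2)
((1/(-447 - 589) + q((1*(-1))*(-4)))/(0 - 722))*40 = ((1/(-447 - 589) + 2*((1*(-1))*(-4))**2)/(0 - 722))*40 = ((1/(-1036) + 2*(-1*(-4))**2)/(-722))*40 = ((-1/1036 + 2*4**2)*(-1/722))*40 = ((-1/1036 + 2*16)*(-1/722))*40 = ((-1/1036 + 32)*(-1/722))*40 = ((33151/1036)*(-1/722))*40 = -33151/747992*40 = -165755/93499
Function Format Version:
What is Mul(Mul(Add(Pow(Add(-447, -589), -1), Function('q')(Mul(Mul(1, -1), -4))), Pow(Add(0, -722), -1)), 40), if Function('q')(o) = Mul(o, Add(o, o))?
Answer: Rational(-165755, 93499) ≈ -1.7728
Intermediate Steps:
Function('q')(o) = Mul(2, Pow(o, 2)) (Function('q')(o) = Mul(o, Mul(2, o)) = Mul(2, Pow(o, 2)))
Mul(Mul(Add(Pow(Add(-447, -589), -1), Function('q')(Mul(Mul(1, -1), -4))), Pow(Add(0, -722), -1)), 40) = Mul(Mul(Add(Pow(Add(-447, -589), -1), Mul(2, Pow(Mul(Mul(1, -1), -4), 2))), Pow(Add(0, -722), -1)), 40) = Mul(Mul(Add(Pow(-1036, -1), Mul(2, Pow(Mul(-1, -4), 2))), Pow(-722, -1)), 40) = Mul(Mul(Add(Rational(-1, 1036), Mul(2, Pow(4, 2))), Rational(-1, 722)), 40) = Mul(Mul(Add(Rational(-1, 1036), Mul(2, 16)), Rational(-1, 722)), 40) = Mul(Mul(Add(Rational(-1, 1036), 32), Rational(-1, 722)), 40) = Mul(Mul(Rational(33151, 1036), Rational(-1, 722)), 40) = Mul(Rational(-33151, 747992), 40) = Rational(-165755, 93499)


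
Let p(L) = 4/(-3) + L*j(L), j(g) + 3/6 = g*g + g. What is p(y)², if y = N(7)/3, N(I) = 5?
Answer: 80089/2916 ≈ 27.465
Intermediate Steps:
j(g) = -½ + g + g² (j(g) = -½ + (g*g + g) = -½ + (g² + g) = -½ + (g + g²) = -½ + g + g²)
y = 5/3 ≈ 1.6667
p(L) = -4/3 + L*(-½ + L + L²) (p(L) = 4/(-3) + L*(-½ + L + L²) = 4*(-⅓) + L*(-½ + L + L²) = -4/3 + L*(-½ + L + L²))
p(y)² = (-4/3 + (5/3)² + (5/3)³ - ½*5/3)² = (-4/3 + 25/9 + 125/27 - ⅚)² = (283/54)² = 80089/2916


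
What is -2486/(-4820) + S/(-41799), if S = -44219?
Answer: 158523947/100735590 ≈ 1.5737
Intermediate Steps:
-2486/(-4820) + S/(-41799) = -2486/(-4820) - 44219/(-41799) = -2486*(-1/4820) - 44219*(-1/41799) = 1243/2410 + 44219/41799 = 158523947/100735590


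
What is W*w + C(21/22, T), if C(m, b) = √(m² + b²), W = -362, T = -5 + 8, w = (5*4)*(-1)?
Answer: 7240 + 3*√533/22 ≈ 7243.1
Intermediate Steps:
w = -20 (w = 20*(-1) = -20)
T = 3
C(m, b) = √(b² + m²)
W*w + C(21/22, T) = -362*(-20) + √(3² + (21/22)²) = 7240 + √(9 + (21*(1/22))²) = 7240 + √(9 + (21/22)²) = 7240 + √(9 + 441/484) = 7240 + √(4797/484) = 7240 + 3*√533/22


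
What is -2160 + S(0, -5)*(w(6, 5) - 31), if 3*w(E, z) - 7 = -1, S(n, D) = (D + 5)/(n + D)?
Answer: -2160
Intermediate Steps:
S(n, D) = (5 + D)/(D + n)
w(E, z) = 2 (w(E, z) = 7/3 + (⅓)*(-1) = 7/3 - ⅓ = 2)
-2160 + S(0, -5)*(w(6, 5) - 31) = -2160 + ((5 - 5)/(-5 + 0))*(2 - 31) = -2160 + (0/(-5))*(-29) = -2160 - ⅕*0*(-29) = -2160 + 0*(-29) = -2160 + 0 = -2160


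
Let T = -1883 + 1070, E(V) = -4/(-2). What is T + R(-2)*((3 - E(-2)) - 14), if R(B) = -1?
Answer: -800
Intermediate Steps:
E(V) = 2 (E(V) = -4*(-1/2) = 2)
T = -813
T + R(-2)*((3 - E(-2)) - 14) = -813 - ((3 - 1*2) - 14) = -813 - ((3 - 2) - 14) = -813 - (1 - 14) = -813 - 1*(-13) = -813 + 13 = -800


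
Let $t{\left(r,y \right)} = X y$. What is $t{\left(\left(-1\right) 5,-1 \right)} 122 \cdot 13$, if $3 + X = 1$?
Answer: $3172$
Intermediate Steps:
$X = -2$ ($X = -3 + 1 = -2$)
$t{\left(r,y \right)} = - 2 y$
$t{\left(\left(-1\right) 5,-1 \right)} 122 \cdot 13 = \left(-2\right) \left(-1\right) 122 \cdot 13 = 2 \cdot 122 \cdot 13 = 244 \cdot 13 = 3172$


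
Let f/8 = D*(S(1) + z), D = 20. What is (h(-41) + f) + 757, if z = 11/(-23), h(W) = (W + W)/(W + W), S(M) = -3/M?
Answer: 4634/23 ≈ 201.48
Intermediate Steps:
h(W) = 1 (h(W) = (2*W)/((2*W)) = (2*W)*(1/(2*W)) = 1)
z = -11/23 (z = 11*(-1/23) = -11/23 ≈ -0.47826)
f = -12800/23 (f = 8*(20*(-3/1 - 11/23)) = 8*(20*(-3*1 - 11/23)) = 8*(20*(-3 - 11/23)) = 8*(20*(-80/23)) = 8*(-1600/23) = -12800/23 ≈ -556.52)
(h(-41) + f) + 757 = (1 - 12800/23) + 757 = -12777/23 + 757 = 4634/23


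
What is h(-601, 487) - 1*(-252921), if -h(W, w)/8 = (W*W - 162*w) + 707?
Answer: -2011191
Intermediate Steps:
h(W, w) = -5656 - 8*W**2 + 1296*w (h(W, w) = -8*((W*W - 162*w) + 707) = -8*((W**2 - 162*w) + 707) = -8*(707 + W**2 - 162*w) = -5656 - 8*W**2 + 1296*w)
h(-601, 487) - 1*(-252921) = (-5656 - 8*(-601)**2 + 1296*487) - 1*(-252921) = (-5656 - 8*361201 + 631152) + 252921 = (-5656 - 2889608 + 631152) + 252921 = -2264112 + 252921 = -2011191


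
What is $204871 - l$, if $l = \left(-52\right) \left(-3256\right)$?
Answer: $35559$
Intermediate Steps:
$l = 169312$
$204871 - l = 204871 - 169312 = 35559$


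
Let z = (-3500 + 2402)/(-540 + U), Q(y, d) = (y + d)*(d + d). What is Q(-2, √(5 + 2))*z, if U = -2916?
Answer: 427/96 - 61*√7/48 ≈ 1.0856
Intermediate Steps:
Q(y, d) = 2*d*(d + y) (Q(y, d) = (d + y)*(2*d) = 2*d*(d + y))
z = 61/192 (z = (-3500 + 2402)/(-540 - 2916) = -1098/(-3456) = -1098*(-1/3456) = 61/192 ≈ 0.31771)
Q(-2, √(5 + 2))*z = (2*√(5 + 2)*(√(5 + 2) - 2))*(61/192) = (2*√7*(√7 - 2))*(61/192) = (2*√7*(-2 + √7))*(61/192) = 61*√7*(-2 + √7)/96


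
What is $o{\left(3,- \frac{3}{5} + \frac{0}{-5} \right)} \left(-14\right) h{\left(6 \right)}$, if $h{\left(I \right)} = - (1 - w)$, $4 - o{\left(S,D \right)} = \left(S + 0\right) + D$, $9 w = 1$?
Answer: $\frac{896}{45} \approx 19.911$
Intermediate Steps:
$w = \frac{1}{9}$ ($w = \frac{1}{9} \cdot 1 = \frac{1}{9} \approx 0.11111$)
$o{\left(S,D \right)} = 4 - D - S$ ($o{\left(S,D \right)} = 4 - \left(\left(S + 0\right) + D\right) = 4 - \left(S + D\right) = 4 - \left(D + S\right) = 4 - D - S$)
$h{\left(I \right)} = - \frac{8}{9}$ ($h{\left(I \right)} = - (1 - \frac{1}{9}) = \left(-1\right) \frac{8}{9} = - \frac{8}{9}$)
$o{\left(3,- \frac{3}{5} + \frac{0}{-5} \right)} \left(-14\right) h{\left(6 \right)} = \left(4 - \left(- \frac{3}{5} + \frac{0}{-5}\right) - 3\right) \left(-14\right) \left(- \frac{8}{9}\right) = \left(4 - \left(\left(-3\right) \frac{1}{5} + 0 \left(- \frac{1}{5}\right)\right) - 3\right) \left(-14\right) \left(- \frac{8}{9}\right) = \left(4 - \left(- \frac{3}{5} + 0\right) - 3\right) \left(-14\right) \left(- \frac{8}{9}\right) = \left(4 - - \frac{3}{5} - 3\right) \left(-14\right) \left(- \frac{8}{9}\right) = \left(4 + \frac{3}{5} - 3\right) \left(-14\right) \left(- \frac{8}{9}\right) = \frac{8}{5} \left(-14\right) \left(- \frac{8}{9}\right) = \left(- \frac{112}{5}\right) \left(- \frac{8}{9}\right) = \frac{896}{45}$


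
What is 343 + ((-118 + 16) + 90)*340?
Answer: -3737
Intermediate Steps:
343 + ((-118 + 16) + 90)*340 = 343 + (-102 + 90)*340 = 343 - 12*340 = 343 - 4080 = -3737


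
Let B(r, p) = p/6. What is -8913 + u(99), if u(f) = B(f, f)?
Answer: -17793/2 ≈ -8896.5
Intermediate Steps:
B(r, p) = p/6 (B(r, p) = p*(⅙) = p/6)
u(f) = f/6
-8913 + u(99) = -8913 + (⅙)*99 = -8913 + 33/2 = -17793/2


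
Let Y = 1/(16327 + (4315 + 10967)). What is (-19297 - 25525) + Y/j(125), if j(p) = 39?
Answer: -55254365321/1232751 ≈ -44822.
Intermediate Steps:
Y = 1/31609 (Y = 1/(16327 + 15282) = 1/31609 ≈ 3.1637e-5)
(-19297 - 25525) + Y/j(125) = (-19297 - 25525) + (1/31609)/39 = -44822 + (1/31609)*(1/39) = -44822 + 1/1232751 = -55254365321/1232751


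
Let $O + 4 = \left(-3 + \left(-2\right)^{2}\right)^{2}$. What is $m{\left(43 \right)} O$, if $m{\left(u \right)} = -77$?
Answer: $231$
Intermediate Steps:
$O = -3$ ($O = -4 + \left(-3 + \left(-2\right)^{2}\right)^{2} = -4 + \left(-3 + 4\right)^{2} = -4 + 1^{2} = -4 + 1 = -3$)
$m{\left(43 \right)} O = \left(-77\right) \left(-3\right) = 231$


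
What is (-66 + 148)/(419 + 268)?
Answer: 82/687 ≈ 0.11936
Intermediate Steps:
(-66 + 148)/(419 + 268) = 82/687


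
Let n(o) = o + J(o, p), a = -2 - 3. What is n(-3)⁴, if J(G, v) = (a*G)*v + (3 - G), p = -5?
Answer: 26873856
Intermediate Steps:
a = -5
J(G, v) = 3 - G - 5*G*v (J(G, v) = (-5*G)*v + (3 - G) = -5*G*v + (3 - G) = 3 - G - 5*G*v)
n(o) = 3 + 25*o (n(o) = o + (3 - o - 5*o*(-5)) = o + (3 - o + 25*o) = o + (3 + 24*o) = 3 + 25*o)
n(-3)⁴ = (3 + 25*(-3))⁴ = (3 - 75)⁴ = (-72)⁴ = 26873856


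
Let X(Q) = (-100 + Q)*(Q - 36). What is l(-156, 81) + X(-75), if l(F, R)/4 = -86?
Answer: 19081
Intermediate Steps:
l(F, R) = -344 (l(F, R) = 4*(-86) = -344)
X(Q) = (-100 + Q)*(-36 + Q)
l(-156, 81) + X(-75) = -344 + (3600 + (-75)² - 136*(-75)) = -344 + (3600 + 5625 + 10200) = -344 + 19425 = 19081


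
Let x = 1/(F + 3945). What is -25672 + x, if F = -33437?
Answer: -757118625/29492 ≈ -25672.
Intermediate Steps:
x = -1/29492 (x = 1/(-33437 + 3945) = 1/(-29492) = -1/29492 ≈ -3.3907e-5)
-25672 + x = -25672 - 1/29492 = -757118625/29492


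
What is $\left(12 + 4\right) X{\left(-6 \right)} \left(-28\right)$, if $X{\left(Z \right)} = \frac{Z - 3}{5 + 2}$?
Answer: $576$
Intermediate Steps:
$X{\left(Z \right)} = - \frac{3}{7} + \frac{Z}{7}$ ($X{\left(Z \right)} = \frac{-3 + Z}{7} = \left(-3 + Z\right) \frac{1}{7} = - \frac{3}{7} + \frac{Z}{7}$)
$\left(12 + 4\right) X{\left(-6 \right)} \left(-28\right) = \left(12 + 4\right) \left(- \frac{3}{7} + \frac{1}{7} \left(-6\right)\right) \left(-28\right) = 16 \left(- \frac{3}{7} - \frac{6}{7}\right) \left(-28\right) = 16 \left(- \frac{9}{7}\right) \left(-28\right) = \left(- \frac{144}{7}\right) \left(-28\right) = 576$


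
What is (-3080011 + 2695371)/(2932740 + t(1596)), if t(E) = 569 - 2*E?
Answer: -384640/2930117 ≈ -0.13127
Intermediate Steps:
t(E) = 569 - 2*E
(-3080011 + 2695371)/(2932740 + t(1596)) = (-3080011 + 2695371)/(2932740 + (569 - 2*1596)) = -384640/(2932740 + (569 - 3192)) = -384640/(2932740 - 2623) = -384640/2930117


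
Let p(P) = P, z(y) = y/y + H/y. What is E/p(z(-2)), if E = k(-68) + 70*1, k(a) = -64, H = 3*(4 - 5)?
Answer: 12/5 ≈ 2.4000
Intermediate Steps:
H = -3 (H = 3*(-1) = -3)
z(y) = 1 - 3/y (z(y) = y/y - 3/y = 1 - 3/y)
E = 6 (E = -64 + 70*1 = -64 + 70 = 6)
E/p(z(-2)) = 6/(((-3 - 2)/(-2))) = 6/((-½*(-5))) = 6/(5/2) = 6*(⅖) = 12/5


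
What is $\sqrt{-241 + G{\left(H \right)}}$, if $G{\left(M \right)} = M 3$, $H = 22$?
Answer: $5 i \sqrt{7} \approx 13.229 i$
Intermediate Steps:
$G{\left(M \right)} = 3 M$
$\sqrt{-241 + G{\left(H \right)}} = \sqrt{-241 + 3 \cdot 22} = \sqrt{-241 + 66} = \sqrt{-175} = 5 i \sqrt{7}$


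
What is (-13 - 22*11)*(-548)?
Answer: 139740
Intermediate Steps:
(-13 - 22*11)*(-548) = (-13 - 242)*(-548) = -255*(-548) = 139740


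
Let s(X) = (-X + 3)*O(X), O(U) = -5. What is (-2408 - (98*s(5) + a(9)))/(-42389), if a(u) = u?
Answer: 3397/42389 ≈ 0.080139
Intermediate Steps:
s(X) = -15 + 5*X (s(X) = (-X + 3)*(-5) = (3 - X)*(-5) = -15 + 5*X)
(-2408 - (98*s(5) + a(9)))/(-42389) = (-2408 - (98*(-15 + 5*5) + 9))/(-42389) = (-2408 - (98*(-15 + 25) + 9))*(-1/42389) = (-2408 - (98*10 + 9))*(-1/42389) = (-2408 - (980 + 9))*(-1/42389) = (-2408 - 1*989)*(-1/42389) = (-2408 - 989)*(-1/42389) = -3397*(-1/42389) = 3397/42389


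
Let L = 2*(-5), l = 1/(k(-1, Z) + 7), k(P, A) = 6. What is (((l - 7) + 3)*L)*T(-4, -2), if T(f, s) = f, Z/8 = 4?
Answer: -2040/13 ≈ -156.92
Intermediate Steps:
Z = 32 (Z = 8*4 = 32)
l = 1/13 (l = 1/(6 + 7) = 1/13 ≈ 0.076923)
L = -10
(((l - 7) + 3)*L)*T(-4, -2) = (((1/13 - 7) + 3)*(-10))*(-4) = ((-90/13 + 3)*(-10))*(-4) = -51/13*(-10)*(-4) = (510/13)*(-4) = -2040/13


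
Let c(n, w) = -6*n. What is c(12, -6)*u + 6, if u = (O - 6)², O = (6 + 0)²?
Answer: -64794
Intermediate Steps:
O = 36 (O = 6² = 36)
u = 900 (u = (36 - 6)² = 30² = 900)
c(12, -6)*u + 6 = -6*12*900 + 6 = -72*900 + 6 = -64800 + 6 = -64794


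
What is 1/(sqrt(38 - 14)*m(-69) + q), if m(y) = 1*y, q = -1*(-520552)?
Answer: 65069/33871783805 + 69*sqrt(6)/135487135220 ≈ 1.9223e-6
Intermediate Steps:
q = 520552
m(y) = y
1/(sqrt(38 - 14)*m(-69) + q) = 1/(sqrt(38 - 14)*(-69) + 520552) = 1/(sqrt(24)*(-69) + 520552) = 1/((2*sqrt(6))*(-69) + 520552) = 1/(-138*sqrt(6) + 520552) = 1/(520552 - 138*sqrt(6))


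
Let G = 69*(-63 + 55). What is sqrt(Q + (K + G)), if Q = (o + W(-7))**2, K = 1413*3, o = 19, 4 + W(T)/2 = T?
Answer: 4*sqrt(231) ≈ 60.795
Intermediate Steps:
W(T) = -8 + 2*T
K = 4239
G = -552 (G = 69*(-8) = -552)
Q = 9 (Q = (19 + (-8 + 2*(-7)))**2 = (19 + (-8 - 14))**2 = (19 - 22)**2 = (-3)**2 = 9)
sqrt(Q + (K + G)) = sqrt(9 + (4239 - 552)) = sqrt(9 + 3687) = sqrt(3696) = 4*sqrt(231)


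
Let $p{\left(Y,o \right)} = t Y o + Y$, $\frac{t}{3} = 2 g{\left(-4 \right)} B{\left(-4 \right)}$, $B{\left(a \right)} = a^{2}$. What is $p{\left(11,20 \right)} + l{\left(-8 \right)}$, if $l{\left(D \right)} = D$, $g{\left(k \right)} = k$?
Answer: $-84477$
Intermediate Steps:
$t = -384$ ($t = 3 \cdot 2 \left(-4\right) \left(-4\right)^{2} = 3 \left(\left(-8\right) 16\right) = 3 \left(-128\right) = -384$)
$p{\left(Y,o \right)} = Y - 384 Y o$ ($p{\left(Y,o \right)} = - 384 Y o + Y = Y - 384 Y o$)
$p{\left(11,20 \right)} + l{\left(-8 \right)} = 11 \left(1 - 7680\right) - 8 = 11 \left(-7679\right) - 8 = -84469 - 8 = -84477$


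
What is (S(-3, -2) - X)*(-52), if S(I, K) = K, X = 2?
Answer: 208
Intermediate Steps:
(S(-3, -2) - X)*(-52) = (-2 - 1*2)*(-52) = (-2 - 2)*(-52) = -4*(-52) = 208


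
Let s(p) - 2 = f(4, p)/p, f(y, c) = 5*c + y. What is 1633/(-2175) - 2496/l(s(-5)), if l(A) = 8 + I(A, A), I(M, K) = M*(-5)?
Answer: 5391241/50025 ≈ 107.77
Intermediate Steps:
f(y, c) = y + 5*c
I(M, K) = -5*M
s(p) = 2 + (4 + 5*p)/p
l(A) = 8 - 5*A
1633/(-2175) - 2496/l(s(-5)) = 1633/(-2175) - 2496/(8 - 5*(7 + 4/(-5))) = 1633*(-1/2175) - 2496/(8 - 5*(7 + 4*(-⅕))) = -1633/2175 - 2496/(8 - 5*(7 - ⅘)) = -1633/2175 - 2496/(8 - 5*31/5) = -1633/2175 - 2496/(8 - 31) = -1633/2175 - 2496/(-23) = -1633/2175 - 2496*(-1/23) = -1633/2175 + 2496/23 = 5391241/50025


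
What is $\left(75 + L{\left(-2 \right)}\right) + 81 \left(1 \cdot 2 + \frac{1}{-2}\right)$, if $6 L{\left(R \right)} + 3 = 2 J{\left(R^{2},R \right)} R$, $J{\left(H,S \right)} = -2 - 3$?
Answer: $\frac{598}{3} \approx 199.33$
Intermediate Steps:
$J{\left(H,S \right)} = -5$ ($J{\left(H,S \right)} = -2 - 3 = -5$)
$L{\left(R \right)} = - \frac{1}{2} - \frac{5 R}{3}$ ($L{\left(R \right)} = - \frac{1}{2} + \frac{2 \left(-5\right) R}{6} = - \frac{1}{2} + \frac{\left(-10\right) R}{6} = - \frac{1}{2} - \frac{5 R}{3}$)
$\left(75 + L{\left(-2 \right)}\right) + 81 \left(1 \cdot 2 + \frac{1}{-2}\right) = \left(75 - - \frac{17}{6}\right) + 81 \left(1 \cdot 2 + \frac{1}{-2}\right) = \left(75 + \left(- \frac{1}{2} + \frac{10}{3}\right)\right) + 81 \left(2 - \frac{1}{2}\right) = \left(75 + \frac{17}{6}\right) + 81 \cdot \frac{3}{2} = \frac{467}{6} + \frac{243}{2} = \frac{598}{3}$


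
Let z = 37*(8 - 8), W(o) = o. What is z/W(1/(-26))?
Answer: 0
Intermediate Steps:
z = 0 (z = 37*0 = 0)
z/W(1/(-26)) = 0/(1/(-26)) = 0/(-1/26) = 0*(-26) = 0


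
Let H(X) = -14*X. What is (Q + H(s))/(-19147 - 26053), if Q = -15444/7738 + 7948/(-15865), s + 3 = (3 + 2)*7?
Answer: 13826127611/1387226081000 ≈ 0.0099667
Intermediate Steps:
s = 32 (s = -3 + (3 + 2)*7 = -3 + 5*7 = -3 + 35 = 32)
Q = -153260342/61381685 (Q = -15444*1/7738 + 7948*(-1/15865) = -7722/3869 - 7948/15865 = -153260342/61381685 ≈ -2.4968)
(Q + H(s))/(-19147 - 26053) = (-153260342/61381685 - 14*32)/(-19147 - 26053) = (-153260342/61381685 - 448)/(-45200) = -27652255222/61381685*(-1/45200) = 13826127611/1387226081000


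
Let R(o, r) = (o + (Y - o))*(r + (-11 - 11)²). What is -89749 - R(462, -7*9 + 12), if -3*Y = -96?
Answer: -103605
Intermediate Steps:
Y = 32 (Y = -⅓*(-96) = 32)
R(o, r) = 15488 + 32*r (R(o, r) = (o + (32 - o))*(r + (-11 - 11)²) = 32*(r + (-22)²) = 32*(r + 484) = 32*(484 + r) = 15488 + 32*r)
-89749 - R(462, -7*9 + 12) = -89749 - (15488 + 32*(-7*9 + 12)) = -89749 - (15488 + 32*(-63 + 12)) = -89749 - (15488 + 32*(-51)) = -89749 - (15488 - 1632) = -89749 - 1*13856 = -89749 - 13856 = -103605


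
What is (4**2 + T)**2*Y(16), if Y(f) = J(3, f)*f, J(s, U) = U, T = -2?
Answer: 50176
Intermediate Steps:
Y(f) = f**2 (Y(f) = f*f = f**2)
(4**2 + T)**2*Y(16) = (4**2 - 2)**2*16**2 = (16 - 2)**2*256 = 14**2*256 = 196*256 = 50176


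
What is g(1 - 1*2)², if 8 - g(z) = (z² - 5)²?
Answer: 64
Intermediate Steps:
g(z) = 8 - (-5 + z²)² (g(z) = 8 - (z² - 5)² = 8 - (-5 + z²)²)
g(1 - 1*2)² = (8 - (-5 + (1 - 1*2)²)²)² = (8 - (-5 + (1 - 2)²)²)² = (8 - (-5 + (-1)²)²)² = (8 - (-5 + 1)²)² = (8 - 1*(-4)²)² = (8 - 1*16)² = (8 - 16)² = (-8)² = 64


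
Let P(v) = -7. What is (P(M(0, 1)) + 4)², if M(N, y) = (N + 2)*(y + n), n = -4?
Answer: 9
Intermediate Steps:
M(N, y) = (-4 + y)*(2 + N) (M(N, y) = (N + 2)*(y - 4) = (2 + N)*(-4 + y) = (-4 + y)*(2 + N))
(P(M(0, 1)) + 4)² = (-7 + 4)² = (-3)² = 9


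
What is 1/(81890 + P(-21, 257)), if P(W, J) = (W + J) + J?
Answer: 1/82383 ≈ 1.2138e-5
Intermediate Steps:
P(W, J) = W + 2*J (P(W, J) = (J + W) + J = W + 2*J)
1/(81890 + P(-21, 257)) = 1/(81890 + (-21 + 2*257)) = 1/(81890 + (-21 + 514)) = 1/(81890 + 493) = 1/82383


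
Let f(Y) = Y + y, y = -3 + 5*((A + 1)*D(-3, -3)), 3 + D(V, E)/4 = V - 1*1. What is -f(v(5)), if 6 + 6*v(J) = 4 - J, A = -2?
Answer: -815/6 ≈ -135.83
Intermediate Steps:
D(V, E) = -16 + 4*V (D(V, E) = -12 + 4*(V - 1*1) = -12 + 4*(V - 1) = -12 + 4*(-1 + V) = -12 + (-4 + 4*V) = -16 + 4*V)
v(J) = -1/3 - J/6 (v(J) = -1 + (4 - J)/6 = -1 + (2/3 - J/6) = -1/3 - J/6)
y = 137 (y = -3 + 5*((-2 + 1)*(-16 + 4*(-3))) = -3 + 5*(-(-16 - 12)) = -3 + 5*(-1*(-28)) = -3 + 5*28 = -3 + 140 = 137)
f(Y) = 137 + Y (f(Y) = Y + 137 = 137 + Y)
-f(v(5)) = -(137 + (-1/3 - 1/6*5)) = -(137 + (-1/3 - 5/6)) = -(137 - 7/6) = -1*815/6 = -815/6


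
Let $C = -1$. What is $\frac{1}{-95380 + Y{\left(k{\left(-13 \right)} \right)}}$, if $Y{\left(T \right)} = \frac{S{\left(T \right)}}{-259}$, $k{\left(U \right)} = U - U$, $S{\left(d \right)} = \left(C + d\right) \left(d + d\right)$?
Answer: $- \frac{1}{95380} \approx -1.0484 \cdot 10^{-5}$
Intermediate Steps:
$S{\left(d \right)} = 2 d \left(-1 + d\right)$ ($S{\left(d \right)} = \left(-1 + d\right) \left(d + d\right) = \left(-1 + d\right) 2 d = 2 d \left(-1 + d\right)$)
$k{\left(U \right)} = 0$
$Y{\left(T \right)} = - \frac{2 T \left(-1 + T\right)}{259}$ ($Y{\left(T \right)} = \frac{2 T \left(-1 + T\right)}{-259} = 2 T \left(-1 + T\right) \left(- \frac{1}{259}\right) = - \frac{2 T \left(-1 + T\right)}{259}$)
$\frac{1}{-95380 + Y{\left(k{\left(-13 \right)} \right)}} = \frac{1}{-95380 + \frac{2}{259} \cdot 0 \left(1 - 0\right)} = \frac{1}{-95380 + \frac{2}{259} \cdot 0 \left(1 + 0\right)} = \frac{1}{-95380 + \frac{2}{259} \cdot 0 \cdot 1} = \frac{1}{-95380 + 0} = \frac{1}{-95380} = - \frac{1}{95380}$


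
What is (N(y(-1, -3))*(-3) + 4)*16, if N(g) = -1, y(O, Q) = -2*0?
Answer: 112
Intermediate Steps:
y(O, Q) = 0
(N(y(-1, -3))*(-3) + 4)*16 = (-1*(-3) + 4)*16 = (3 + 4)*16 = 7*16 = 112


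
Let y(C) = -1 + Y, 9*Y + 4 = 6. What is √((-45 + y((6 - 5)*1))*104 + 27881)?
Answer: √208081/3 ≈ 152.05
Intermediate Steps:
Y = 2/9 (Y = -4/9 + (⅑)*6 = -4/9 + ⅔ = 2/9 ≈ 0.22222)
y(C) = -7/9 (y(C) = -1 + 2/9 = -7/9)
√((-45 + y((6 - 5)*1))*104 + 27881) = √((-45 - 7/9)*104 + 27881) = √(-412/9*104 + 27881) = √(-42848/9 + 27881) = √(208081/9) = √208081/3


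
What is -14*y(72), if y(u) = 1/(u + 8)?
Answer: -7/40 ≈ -0.17500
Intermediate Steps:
y(u) = 1/(8 + u)
-14*y(72) = -14/(8 + 72) = -14/80 = -14*1/80 = -7/40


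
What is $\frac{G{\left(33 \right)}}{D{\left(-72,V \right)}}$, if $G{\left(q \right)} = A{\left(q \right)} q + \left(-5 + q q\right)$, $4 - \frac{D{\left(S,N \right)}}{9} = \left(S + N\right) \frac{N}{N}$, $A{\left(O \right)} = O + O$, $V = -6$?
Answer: $\frac{1631}{369} \approx 4.4201$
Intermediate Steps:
$A{\left(O \right)} = 2 O$
$D{\left(S,N \right)} = 36 - 9 N - 9 S$ ($D{\left(S,N \right)} = 36 - 9 \left(S + N\right) \frac{N}{N} = 36 - 9 \left(N + S\right) 1 = 36 - 9 \left(N + S\right) = 36 - \left(9 N + 9 S\right) = 36 - 9 N - 9 S$)
$G{\left(q \right)} = -5 + 3 q^{2}$ ($G{\left(q \right)} = 2 q q + \left(-5 + q q\right) = 2 q^{2} + \left(-5 + q^{2}\right) = -5 + 3 q^{2}$)
$\frac{G{\left(33 \right)}}{D{\left(-72,V \right)}} = \frac{-5 + 3 \cdot 33^{2}}{36 - -54 - -648} = \frac{-5 + 3 \cdot 1089}{36 + 54 + 648} = \frac{-5 + 3267}{738} = 3262 \cdot \frac{1}{738} = \frac{1631}{369}$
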